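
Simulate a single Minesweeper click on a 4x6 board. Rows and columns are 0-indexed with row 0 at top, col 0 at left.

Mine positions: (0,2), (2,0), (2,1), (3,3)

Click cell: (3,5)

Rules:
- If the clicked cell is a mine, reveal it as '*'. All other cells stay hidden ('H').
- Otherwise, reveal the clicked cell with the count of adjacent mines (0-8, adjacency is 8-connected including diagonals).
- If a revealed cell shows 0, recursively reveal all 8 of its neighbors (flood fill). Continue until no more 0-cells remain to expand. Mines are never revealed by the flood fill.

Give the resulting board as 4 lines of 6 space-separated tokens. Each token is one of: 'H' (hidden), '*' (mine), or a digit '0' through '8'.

H H H 1 0 0
H H H 1 0 0
H H H 1 1 0
H H H H 1 0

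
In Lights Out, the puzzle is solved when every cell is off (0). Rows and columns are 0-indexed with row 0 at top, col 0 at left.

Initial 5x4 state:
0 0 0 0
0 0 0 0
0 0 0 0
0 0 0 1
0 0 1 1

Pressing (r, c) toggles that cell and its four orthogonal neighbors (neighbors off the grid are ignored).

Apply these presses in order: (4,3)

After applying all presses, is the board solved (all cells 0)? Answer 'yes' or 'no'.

Answer: yes

Derivation:
After press 1 at (4,3):
0 0 0 0
0 0 0 0
0 0 0 0
0 0 0 0
0 0 0 0

Lights still on: 0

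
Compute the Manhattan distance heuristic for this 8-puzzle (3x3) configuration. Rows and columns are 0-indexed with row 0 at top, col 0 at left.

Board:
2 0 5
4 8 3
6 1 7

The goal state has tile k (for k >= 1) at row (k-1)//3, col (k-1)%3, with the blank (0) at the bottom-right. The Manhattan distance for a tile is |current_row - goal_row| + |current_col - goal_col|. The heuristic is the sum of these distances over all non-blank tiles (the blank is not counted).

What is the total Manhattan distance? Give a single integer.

Answer: 13

Derivation:
Tile 2: at (0,0), goal (0,1), distance |0-0|+|0-1| = 1
Tile 5: at (0,2), goal (1,1), distance |0-1|+|2-1| = 2
Tile 4: at (1,0), goal (1,0), distance |1-1|+|0-0| = 0
Tile 8: at (1,1), goal (2,1), distance |1-2|+|1-1| = 1
Tile 3: at (1,2), goal (0,2), distance |1-0|+|2-2| = 1
Tile 6: at (2,0), goal (1,2), distance |2-1|+|0-2| = 3
Tile 1: at (2,1), goal (0,0), distance |2-0|+|1-0| = 3
Tile 7: at (2,2), goal (2,0), distance |2-2|+|2-0| = 2
Sum: 1 + 2 + 0 + 1 + 1 + 3 + 3 + 2 = 13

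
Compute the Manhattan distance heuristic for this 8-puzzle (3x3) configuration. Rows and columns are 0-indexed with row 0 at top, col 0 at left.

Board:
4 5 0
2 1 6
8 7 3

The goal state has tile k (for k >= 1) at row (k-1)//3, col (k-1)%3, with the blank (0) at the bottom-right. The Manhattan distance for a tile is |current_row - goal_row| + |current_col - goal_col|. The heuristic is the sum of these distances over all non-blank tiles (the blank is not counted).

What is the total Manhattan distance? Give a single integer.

Answer: 10

Derivation:
Tile 4: at (0,0), goal (1,0), distance |0-1|+|0-0| = 1
Tile 5: at (0,1), goal (1,1), distance |0-1|+|1-1| = 1
Tile 2: at (1,0), goal (0,1), distance |1-0|+|0-1| = 2
Tile 1: at (1,1), goal (0,0), distance |1-0|+|1-0| = 2
Tile 6: at (1,2), goal (1,2), distance |1-1|+|2-2| = 0
Tile 8: at (2,0), goal (2,1), distance |2-2|+|0-1| = 1
Tile 7: at (2,1), goal (2,0), distance |2-2|+|1-0| = 1
Tile 3: at (2,2), goal (0,2), distance |2-0|+|2-2| = 2
Sum: 1 + 1 + 2 + 2 + 0 + 1 + 1 + 2 = 10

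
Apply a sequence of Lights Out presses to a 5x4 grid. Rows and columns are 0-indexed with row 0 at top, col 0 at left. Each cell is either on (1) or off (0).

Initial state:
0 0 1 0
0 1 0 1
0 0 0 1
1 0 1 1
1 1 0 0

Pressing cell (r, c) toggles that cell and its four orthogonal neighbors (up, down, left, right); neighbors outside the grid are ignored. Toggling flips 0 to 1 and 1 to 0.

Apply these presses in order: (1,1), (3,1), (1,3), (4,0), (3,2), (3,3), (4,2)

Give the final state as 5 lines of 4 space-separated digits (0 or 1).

Answer: 0 1 1 1
1 0 0 0
0 0 1 1
1 0 1 1
0 0 0 0

Derivation:
After press 1 at (1,1):
0 1 1 0
1 0 1 1
0 1 0 1
1 0 1 1
1 1 0 0

After press 2 at (3,1):
0 1 1 0
1 0 1 1
0 0 0 1
0 1 0 1
1 0 0 0

After press 3 at (1,3):
0 1 1 1
1 0 0 0
0 0 0 0
0 1 0 1
1 0 0 0

After press 4 at (4,0):
0 1 1 1
1 0 0 0
0 0 0 0
1 1 0 1
0 1 0 0

After press 5 at (3,2):
0 1 1 1
1 0 0 0
0 0 1 0
1 0 1 0
0 1 1 0

After press 6 at (3,3):
0 1 1 1
1 0 0 0
0 0 1 1
1 0 0 1
0 1 1 1

After press 7 at (4,2):
0 1 1 1
1 0 0 0
0 0 1 1
1 0 1 1
0 0 0 0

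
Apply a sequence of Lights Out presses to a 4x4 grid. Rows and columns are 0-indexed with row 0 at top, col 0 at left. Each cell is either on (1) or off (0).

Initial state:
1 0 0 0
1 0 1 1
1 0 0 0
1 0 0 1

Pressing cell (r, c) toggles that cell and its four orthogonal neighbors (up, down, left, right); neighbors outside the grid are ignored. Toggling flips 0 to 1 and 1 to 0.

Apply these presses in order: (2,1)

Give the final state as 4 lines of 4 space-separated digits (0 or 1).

Answer: 1 0 0 0
1 1 1 1
0 1 1 0
1 1 0 1

Derivation:
After press 1 at (2,1):
1 0 0 0
1 1 1 1
0 1 1 0
1 1 0 1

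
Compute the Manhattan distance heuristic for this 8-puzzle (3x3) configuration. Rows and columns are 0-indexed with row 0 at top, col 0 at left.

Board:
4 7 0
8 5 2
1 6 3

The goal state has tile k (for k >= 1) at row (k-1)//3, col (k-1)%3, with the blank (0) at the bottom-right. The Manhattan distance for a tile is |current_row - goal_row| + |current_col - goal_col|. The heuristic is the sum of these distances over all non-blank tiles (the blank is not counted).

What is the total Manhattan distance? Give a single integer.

Answer: 14

Derivation:
Tile 4: at (0,0), goal (1,0), distance |0-1|+|0-0| = 1
Tile 7: at (0,1), goal (2,0), distance |0-2|+|1-0| = 3
Tile 8: at (1,0), goal (2,1), distance |1-2|+|0-1| = 2
Tile 5: at (1,1), goal (1,1), distance |1-1|+|1-1| = 0
Tile 2: at (1,2), goal (0,1), distance |1-0|+|2-1| = 2
Tile 1: at (2,0), goal (0,0), distance |2-0|+|0-0| = 2
Tile 6: at (2,1), goal (1,2), distance |2-1|+|1-2| = 2
Tile 3: at (2,2), goal (0,2), distance |2-0|+|2-2| = 2
Sum: 1 + 3 + 2 + 0 + 2 + 2 + 2 + 2 = 14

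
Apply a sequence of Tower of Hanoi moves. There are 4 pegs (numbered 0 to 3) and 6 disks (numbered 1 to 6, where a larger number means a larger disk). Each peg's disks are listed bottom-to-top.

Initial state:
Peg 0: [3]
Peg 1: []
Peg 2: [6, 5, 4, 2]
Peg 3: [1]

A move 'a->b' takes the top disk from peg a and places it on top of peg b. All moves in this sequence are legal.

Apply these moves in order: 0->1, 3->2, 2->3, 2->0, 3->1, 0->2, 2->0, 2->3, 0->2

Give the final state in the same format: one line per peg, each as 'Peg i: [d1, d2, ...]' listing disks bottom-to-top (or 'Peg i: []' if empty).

After move 1 (0->1):
Peg 0: []
Peg 1: [3]
Peg 2: [6, 5, 4, 2]
Peg 3: [1]

After move 2 (3->2):
Peg 0: []
Peg 1: [3]
Peg 2: [6, 5, 4, 2, 1]
Peg 3: []

After move 3 (2->3):
Peg 0: []
Peg 1: [3]
Peg 2: [6, 5, 4, 2]
Peg 3: [1]

After move 4 (2->0):
Peg 0: [2]
Peg 1: [3]
Peg 2: [6, 5, 4]
Peg 3: [1]

After move 5 (3->1):
Peg 0: [2]
Peg 1: [3, 1]
Peg 2: [6, 5, 4]
Peg 3: []

After move 6 (0->2):
Peg 0: []
Peg 1: [3, 1]
Peg 2: [6, 5, 4, 2]
Peg 3: []

After move 7 (2->0):
Peg 0: [2]
Peg 1: [3, 1]
Peg 2: [6, 5, 4]
Peg 3: []

After move 8 (2->3):
Peg 0: [2]
Peg 1: [3, 1]
Peg 2: [6, 5]
Peg 3: [4]

After move 9 (0->2):
Peg 0: []
Peg 1: [3, 1]
Peg 2: [6, 5, 2]
Peg 3: [4]

Answer: Peg 0: []
Peg 1: [3, 1]
Peg 2: [6, 5, 2]
Peg 3: [4]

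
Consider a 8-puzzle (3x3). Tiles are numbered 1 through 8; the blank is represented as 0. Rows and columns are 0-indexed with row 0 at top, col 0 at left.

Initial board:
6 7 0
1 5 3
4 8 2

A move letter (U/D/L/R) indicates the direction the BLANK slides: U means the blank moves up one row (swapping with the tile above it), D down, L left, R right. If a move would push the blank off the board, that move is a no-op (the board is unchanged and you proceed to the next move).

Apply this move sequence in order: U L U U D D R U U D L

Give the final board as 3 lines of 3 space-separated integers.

After move 1 (U):
6 7 0
1 5 3
4 8 2

After move 2 (L):
6 0 7
1 5 3
4 8 2

After move 3 (U):
6 0 7
1 5 3
4 8 2

After move 4 (U):
6 0 7
1 5 3
4 8 2

After move 5 (D):
6 5 7
1 0 3
4 8 2

After move 6 (D):
6 5 7
1 8 3
4 0 2

After move 7 (R):
6 5 7
1 8 3
4 2 0

After move 8 (U):
6 5 7
1 8 0
4 2 3

After move 9 (U):
6 5 0
1 8 7
4 2 3

After move 10 (D):
6 5 7
1 8 0
4 2 3

After move 11 (L):
6 5 7
1 0 8
4 2 3

Answer: 6 5 7
1 0 8
4 2 3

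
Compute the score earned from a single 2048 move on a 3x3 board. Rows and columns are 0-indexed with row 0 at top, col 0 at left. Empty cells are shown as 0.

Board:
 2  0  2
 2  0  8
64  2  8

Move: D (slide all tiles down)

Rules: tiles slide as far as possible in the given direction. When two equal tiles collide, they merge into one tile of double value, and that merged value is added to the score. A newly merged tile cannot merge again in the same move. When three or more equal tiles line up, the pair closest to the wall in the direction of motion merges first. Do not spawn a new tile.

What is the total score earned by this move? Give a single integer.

Answer: 20

Derivation:
Slide down:
col 0: [2, 2, 64] -> [0, 4, 64]  score +4 (running 4)
col 1: [0, 0, 2] -> [0, 0, 2]  score +0 (running 4)
col 2: [2, 8, 8] -> [0, 2, 16]  score +16 (running 20)
Board after move:
 0  0  0
 4  0  2
64  2 16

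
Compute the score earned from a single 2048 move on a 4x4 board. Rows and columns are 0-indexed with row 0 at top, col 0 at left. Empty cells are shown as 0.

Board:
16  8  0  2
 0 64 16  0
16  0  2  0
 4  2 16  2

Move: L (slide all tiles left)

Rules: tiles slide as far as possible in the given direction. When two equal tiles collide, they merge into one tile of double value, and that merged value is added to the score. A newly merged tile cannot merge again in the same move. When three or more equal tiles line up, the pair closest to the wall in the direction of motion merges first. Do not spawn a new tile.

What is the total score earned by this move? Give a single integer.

Slide left:
row 0: [16, 8, 0, 2] -> [16, 8, 2, 0]  score +0 (running 0)
row 1: [0, 64, 16, 0] -> [64, 16, 0, 0]  score +0 (running 0)
row 2: [16, 0, 2, 0] -> [16, 2, 0, 0]  score +0 (running 0)
row 3: [4, 2, 16, 2] -> [4, 2, 16, 2]  score +0 (running 0)
Board after move:
16  8  2  0
64 16  0  0
16  2  0  0
 4  2 16  2

Answer: 0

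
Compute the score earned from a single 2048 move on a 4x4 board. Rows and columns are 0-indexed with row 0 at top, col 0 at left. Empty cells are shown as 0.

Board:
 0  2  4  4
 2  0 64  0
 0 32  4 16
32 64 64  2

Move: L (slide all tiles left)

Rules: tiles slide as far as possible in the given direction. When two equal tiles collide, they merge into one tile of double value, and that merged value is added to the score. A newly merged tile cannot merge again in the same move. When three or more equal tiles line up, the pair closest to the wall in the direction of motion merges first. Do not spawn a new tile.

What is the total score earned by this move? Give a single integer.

Slide left:
row 0: [0, 2, 4, 4] -> [2, 8, 0, 0]  score +8 (running 8)
row 1: [2, 0, 64, 0] -> [2, 64, 0, 0]  score +0 (running 8)
row 2: [0, 32, 4, 16] -> [32, 4, 16, 0]  score +0 (running 8)
row 3: [32, 64, 64, 2] -> [32, 128, 2, 0]  score +128 (running 136)
Board after move:
  2   8   0   0
  2  64   0   0
 32   4  16   0
 32 128   2   0

Answer: 136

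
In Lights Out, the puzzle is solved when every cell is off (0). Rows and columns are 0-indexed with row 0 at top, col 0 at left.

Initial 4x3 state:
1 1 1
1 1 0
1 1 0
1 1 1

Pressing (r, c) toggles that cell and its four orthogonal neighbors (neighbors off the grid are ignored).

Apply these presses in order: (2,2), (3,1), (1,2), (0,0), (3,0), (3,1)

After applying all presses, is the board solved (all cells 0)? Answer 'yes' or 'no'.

Answer: yes

Derivation:
After press 1 at (2,2):
1 1 1
1 1 1
1 0 1
1 1 0

After press 2 at (3,1):
1 1 1
1 1 1
1 1 1
0 0 1

After press 3 at (1,2):
1 1 0
1 0 0
1 1 0
0 0 1

After press 4 at (0,0):
0 0 0
0 0 0
1 1 0
0 0 1

After press 5 at (3,0):
0 0 0
0 0 0
0 1 0
1 1 1

After press 6 at (3,1):
0 0 0
0 0 0
0 0 0
0 0 0

Lights still on: 0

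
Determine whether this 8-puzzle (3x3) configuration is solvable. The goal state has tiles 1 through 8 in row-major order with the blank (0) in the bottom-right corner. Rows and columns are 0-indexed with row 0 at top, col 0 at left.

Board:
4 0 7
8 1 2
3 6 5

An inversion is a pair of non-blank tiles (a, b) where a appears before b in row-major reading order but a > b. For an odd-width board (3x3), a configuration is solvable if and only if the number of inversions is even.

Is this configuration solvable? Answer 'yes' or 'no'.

Answer: yes

Derivation:
Inversions (pairs i<j in row-major order where tile[i] > tile[j] > 0): 14
14 is even, so the puzzle is solvable.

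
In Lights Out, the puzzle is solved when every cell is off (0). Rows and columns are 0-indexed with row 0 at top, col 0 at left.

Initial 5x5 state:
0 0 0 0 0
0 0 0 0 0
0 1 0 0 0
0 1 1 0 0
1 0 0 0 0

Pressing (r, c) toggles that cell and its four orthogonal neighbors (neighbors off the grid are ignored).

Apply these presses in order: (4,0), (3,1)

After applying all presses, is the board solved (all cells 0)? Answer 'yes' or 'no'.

Answer: yes

Derivation:
After press 1 at (4,0):
0 0 0 0 0
0 0 0 0 0
0 1 0 0 0
1 1 1 0 0
0 1 0 0 0

After press 2 at (3,1):
0 0 0 0 0
0 0 0 0 0
0 0 0 0 0
0 0 0 0 0
0 0 0 0 0

Lights still on: 0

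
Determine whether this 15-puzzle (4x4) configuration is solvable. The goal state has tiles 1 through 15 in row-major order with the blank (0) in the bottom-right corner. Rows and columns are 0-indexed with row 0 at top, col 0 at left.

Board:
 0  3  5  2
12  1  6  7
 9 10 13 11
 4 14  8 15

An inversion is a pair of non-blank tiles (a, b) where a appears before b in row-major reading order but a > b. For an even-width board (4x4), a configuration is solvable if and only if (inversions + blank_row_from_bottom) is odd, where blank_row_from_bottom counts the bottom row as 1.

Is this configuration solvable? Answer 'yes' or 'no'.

Inversions: 26
Blank is in row 0 (0-indexed from top), which is row 4 counting from the bottom (bottom = 1).
26 + 4 = 30, which is even, so the puzzle is not solvable.

Answer: no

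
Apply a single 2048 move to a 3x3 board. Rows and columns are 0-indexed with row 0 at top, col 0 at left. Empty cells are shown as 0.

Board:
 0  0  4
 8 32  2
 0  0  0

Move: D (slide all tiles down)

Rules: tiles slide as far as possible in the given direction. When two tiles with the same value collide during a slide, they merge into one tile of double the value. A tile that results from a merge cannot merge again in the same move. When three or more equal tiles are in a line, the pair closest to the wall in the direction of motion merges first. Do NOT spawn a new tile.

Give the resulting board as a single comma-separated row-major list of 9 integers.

Slide down:
col 0: [0, 8, 0] -> [0, 0, 8]
col 1: [0, 32, 0] -> [0, 0, 32]
col 2: [4, 2, 0] -> [0, 4, 2]

Answer: 0, 0, 0, 0, 0, 4, 8, 32, 2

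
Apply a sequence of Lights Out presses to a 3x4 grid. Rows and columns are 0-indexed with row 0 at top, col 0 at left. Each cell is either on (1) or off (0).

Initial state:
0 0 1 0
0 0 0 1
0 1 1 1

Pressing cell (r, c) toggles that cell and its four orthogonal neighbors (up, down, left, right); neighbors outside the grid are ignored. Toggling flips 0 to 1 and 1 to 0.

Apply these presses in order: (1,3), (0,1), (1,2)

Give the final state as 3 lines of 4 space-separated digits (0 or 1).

Answer: 1 1 1 1
0 0 0 1
0 1 0 0

Derivation:
After press 1 at (1,3):
0 0 1 1
0 0 1 0
0 1 1 0

After press 2 at (0,1):
1 1 0 1
0 1 1 0
0 1 1 0

After press 3 at (1,2):
1 1 1 1
0 0 0 1
0 1 0 0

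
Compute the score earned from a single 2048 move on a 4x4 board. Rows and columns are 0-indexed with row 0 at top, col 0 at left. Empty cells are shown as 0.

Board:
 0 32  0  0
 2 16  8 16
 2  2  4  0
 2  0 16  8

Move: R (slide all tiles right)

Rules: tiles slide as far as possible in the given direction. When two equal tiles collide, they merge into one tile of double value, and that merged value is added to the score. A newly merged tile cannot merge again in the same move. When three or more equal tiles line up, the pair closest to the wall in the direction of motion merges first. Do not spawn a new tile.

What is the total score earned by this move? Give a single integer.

Answer: 4

Derivation:
Slide right:
row 0: [0, 32, 0, 0] -> [0, 0, 0, 32]  score +0 (running 0)
row 1: [2, 16, 8, 16] -> [2, 16, 8, 16]  score +0 (running 0)
row 2: [2, 2, 4, 0] -> [0, 0, 4, 4]  score +4 (running 4)
row 3: [2, 0, 16, 8] -> [0, 2, 16, 8]  score +0 (running 4)
Board after move:
 0  0  0 32
 2 16  8 16
 0  0  4  4
 0  2 16  8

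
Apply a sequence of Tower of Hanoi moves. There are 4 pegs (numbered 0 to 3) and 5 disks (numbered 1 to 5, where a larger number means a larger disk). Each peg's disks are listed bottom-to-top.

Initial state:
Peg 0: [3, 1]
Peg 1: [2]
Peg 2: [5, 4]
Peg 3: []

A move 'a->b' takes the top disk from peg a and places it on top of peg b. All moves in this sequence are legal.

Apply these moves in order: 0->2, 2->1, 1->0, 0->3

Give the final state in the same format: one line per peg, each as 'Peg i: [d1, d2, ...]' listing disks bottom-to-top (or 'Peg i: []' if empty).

After move 1 (0->2):
Peg 0: [3]
Peg 1: [2]
Peg 2: [5, 4, 1]
Peg 3: []

After move 2 (2->1):
Peg 0: [3]
Peg 1: [2, 1]
Peg 2: [5, 4]
Peg 3: []

After move 3 (1->0):
Peg 0: [3, 1]
Peg 1: [2]
Peg 2: [5, 4]
Peg 3: []

After move 4 (0->3):
Peg 0: [3]
Peg 1: [2]
Peg 2: [5, 4]
Peg 3: [1]

Answer: Peg 0: [3]
Peg 1: [2]
Peg 2: [5, 4]
Peg 3: [1]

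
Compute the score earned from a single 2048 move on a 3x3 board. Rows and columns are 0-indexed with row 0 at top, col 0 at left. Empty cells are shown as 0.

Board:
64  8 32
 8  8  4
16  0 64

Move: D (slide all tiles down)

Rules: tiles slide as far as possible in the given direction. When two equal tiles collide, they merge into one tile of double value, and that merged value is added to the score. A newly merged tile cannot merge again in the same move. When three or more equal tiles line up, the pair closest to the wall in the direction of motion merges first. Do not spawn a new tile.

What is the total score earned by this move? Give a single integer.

Slide down:
col 0: [64, 8, 16] -> [64, 8, 16]  score +0 (running 0)
col 1: [8, 8, 0] -> [0, 0, 16]  score +16 (running 16)
col 2: [32, 4, 64] -> [32, 4, 64]  score +0 (running 16)
Board after move:
64  0 32
 8  0  4
16 16 64

Answer: 16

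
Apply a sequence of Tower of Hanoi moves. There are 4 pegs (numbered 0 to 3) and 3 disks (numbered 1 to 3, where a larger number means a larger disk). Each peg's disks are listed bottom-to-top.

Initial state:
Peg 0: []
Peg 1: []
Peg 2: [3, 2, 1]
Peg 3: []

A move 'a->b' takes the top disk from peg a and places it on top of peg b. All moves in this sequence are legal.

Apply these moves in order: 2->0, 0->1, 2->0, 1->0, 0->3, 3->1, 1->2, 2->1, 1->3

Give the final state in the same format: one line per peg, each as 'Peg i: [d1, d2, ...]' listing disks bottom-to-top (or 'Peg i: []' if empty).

After move 1 (2->0):
Peg 0: [1]
Peg 1: []
Peg 2: [3, 2]
Peg 3: []

After move 2 (0->1):
Peg 0: []
Peg 1: [1]
Peg 2: [3, 2]
Peg 3: []

After move 3 (2->0):
Peg 0: [2]
Peg 1: [1]
Peg 2: [3]
Peg 3: []

After move 4 (1->0):
Peg 0: [2, 1]
Peg 1: []
Peg 2: [3]
Peg 3: []

After move 5 (0->3):
Peg 0: [2]
Peg 1: []
Peg 2: [3]
Peg 3: [1]

After move 6 (3->1):
Peg 0: [2]
Peg 1: [1]
Peg 2: [3]
Peg 3: []

After move 7 (1->2):
Peg 0: [2]
Peg 1: []
Peg 2: [3, 1]
Peg 3: []

After move 8 (2->1):
Peg 0: [2]
Peg 1: [1]
Peg 2: [3]
Peg 3: []

After move 9 (1->3):
Peg 0: [2]
Peg 1: []
Peg 2: [3]
Peg 3: [1]

Answer: Peg 0: [2]
Peg 1: []
Peg 2: [3]
Peg 3: [1]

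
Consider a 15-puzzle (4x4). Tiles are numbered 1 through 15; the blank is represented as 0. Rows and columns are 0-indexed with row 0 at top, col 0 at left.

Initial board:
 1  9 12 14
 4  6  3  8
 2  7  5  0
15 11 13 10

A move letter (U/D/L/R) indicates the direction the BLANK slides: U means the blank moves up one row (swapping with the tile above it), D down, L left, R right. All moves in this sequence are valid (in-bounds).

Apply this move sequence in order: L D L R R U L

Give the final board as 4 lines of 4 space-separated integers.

Answer:  1  9 12 14
 4  6  3  8
 2  7  0 13
15 11 10  5

Derivation:
After move 1 (L):
 1  9 12 14
 4  6  3  8
 2  7  0  5
15 11 13 10

After move 2 (D):
 1  9 12 14
 4  6  3  8
 2  7 13  5
15 11  0 10

After move 3 (L):
 1  9 12 14
 4  6  3  8
 2  7 13  5
15  0 11 10

After move 4 (R):
 1  9 12 14
 4  6  3  8
 2  7 13  5
15 11  0 10

After move 5 (R):
 1  9 12 14
 4  6  3  8
 2  7 13  5
15 11 10  0

After move 6 (U):
 1  9 12 14
 4  6  3  8
 2  7 13  0
15 11 10  5

After move 7 (L):
 1  9 12 14
 4  6  3  8
 2  7  0 13
15 11 10  5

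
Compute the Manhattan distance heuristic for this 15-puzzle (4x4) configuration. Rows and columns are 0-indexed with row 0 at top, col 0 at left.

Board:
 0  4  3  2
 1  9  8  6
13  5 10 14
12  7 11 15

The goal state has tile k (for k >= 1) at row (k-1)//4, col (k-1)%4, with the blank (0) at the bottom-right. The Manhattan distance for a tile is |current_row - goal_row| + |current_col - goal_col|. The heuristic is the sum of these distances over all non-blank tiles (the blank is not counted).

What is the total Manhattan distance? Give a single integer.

Tile 4: at (0,1), goal (0,3), distance |0-0|+|1-3| = 2
Tile 3: at (0,2), goal (0,2), distance |0-0|+|2-2| = 0
Tile 2: at (0,3), goal (0,1), distance |0-0|+|3-1| = 2
Tile 1: at (1,0), goal (0,0), distance |1-0|+|0-0| = 1
Tile 9: at (1,1), goal (2,0), distance |1-2|+|1-0| = 2
Tile 8: at (1,2), goal (1,3), distance |1-1|+|2-3| = 1
Tile 6: at (1,3), goal (1,1), distance |1-1|+|3-1| = 2
Tile 13: at (2,0), goal (3,0), distance |2-3|+|0-0| = 1
Tile 5: at (2,1), goal (1,0), distance |2-1|+|1-0| = 2
Tile 10: at (2,2), goal (2,1), distance |2-2|+|2-1| = 1
Tile 14: at (2,3), goal (3,1), distance |2-3|+|3-1| = 3
Tile 12: at (3,0), goal (2,3), distance |3-2|+|0-3| = 4
Tile 7: at (3,1), goal (1,2), distance |3-1|+|1-2| = 3
Tile 11: at (3,2), goal (2,2), distance |3-2|+|2-2| = 1
Tile 15: at (3,3), goal (3,2), distance |3-3|+|3-2| = 1
Sum: 2 + 0 + 2 + 1 + 2 + 1 + 2 + 1 + 2 + 1 + 3 + 4 + 3 + 1 + 1 = 26

Answer: 26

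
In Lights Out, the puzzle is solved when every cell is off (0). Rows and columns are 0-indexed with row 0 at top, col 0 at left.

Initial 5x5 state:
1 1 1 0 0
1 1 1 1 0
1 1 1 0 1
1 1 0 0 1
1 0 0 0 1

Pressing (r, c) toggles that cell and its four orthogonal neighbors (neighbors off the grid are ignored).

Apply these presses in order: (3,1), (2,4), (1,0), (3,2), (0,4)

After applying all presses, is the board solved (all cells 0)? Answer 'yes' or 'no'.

After press 1 at (3,1):
1 1 1 0 0
1 1 1 1 0
1 0 1 0 1
0 0 1 0 1
1 1 0 0 1

After press 2 at (2,4):
1 1 1 0 0
1 1 1 1 1
1 0 1 1 0
0 0 1 0 0
1 1 0 0 1

After press 3 at (1,0):
0 1 1 0 0
0 0 1 1 1
0 0 1 1 0
0 0 1 0 0
1 1 0 0 1

After press 4 at (3,2):
0 1 1 0 0
0 0 1 1 1
0 0 0 1 0
0 1 0 1 0
1 1 1 0 1

After press 5 at (0,4):
0 1 1 1 1
0 0 1 1 0
0 0 0 1 0
0 1 0 1 0
1 1 1 0 1

Lights still on: 13

Answer: no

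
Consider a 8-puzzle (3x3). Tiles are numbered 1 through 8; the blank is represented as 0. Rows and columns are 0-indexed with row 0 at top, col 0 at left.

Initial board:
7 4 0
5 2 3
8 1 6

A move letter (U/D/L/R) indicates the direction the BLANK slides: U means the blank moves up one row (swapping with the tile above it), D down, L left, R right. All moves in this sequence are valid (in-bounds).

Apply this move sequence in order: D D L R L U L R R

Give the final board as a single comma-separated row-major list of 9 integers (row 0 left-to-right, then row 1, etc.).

After move 1 (D):
7 4 3
5 2 0
8 1 6

After move 2 (D):
7 4 3
5 2 6
8 1 0

After move 3 (L):
7 4 3
5 2 6
8 0 1

After move 4 (R):
7 4 3
5 2 6
8 1 0

After move 5 (L):
7 4 3
5 2 6
8 0 1

After move 6 (U):
7 4 3
5 0 6
8 2 1

After move 7 (L):
7 4 3
0 5 6
8 2 1

After move 8 (R):
7 4 3
5 0 6
8 2 1

After move 9 (R):
7 4 3
5 6 0
8 2 1

Answer: 7, 4, 3, 5, 6, 0, 8, 2, 1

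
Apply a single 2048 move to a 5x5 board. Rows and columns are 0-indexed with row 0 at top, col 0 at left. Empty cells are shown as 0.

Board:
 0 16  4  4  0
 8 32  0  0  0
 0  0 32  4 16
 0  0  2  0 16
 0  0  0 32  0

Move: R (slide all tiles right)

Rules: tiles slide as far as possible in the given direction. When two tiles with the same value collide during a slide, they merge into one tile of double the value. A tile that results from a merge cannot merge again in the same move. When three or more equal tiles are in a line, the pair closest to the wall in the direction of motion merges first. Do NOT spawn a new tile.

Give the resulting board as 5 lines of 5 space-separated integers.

Answer:  0  0  0 16  8
 0  0  0  8 32
 0  0 32  4 16
 0  0  0  2 16
 0  0  0  0 32

Derivation:
Slide right:
row 0: [0, 16, 4, 4, 0] -> [0, 0, 0, 16, 8]
row 1: [8, 32, 0, 0, 0] -> [0, 0, 0, 8, 32]
row 2: [0, 0, 32, 4, 16] -> [0, 0, 32, 4, 16]
row 3: [0, 0, 2, 0, 16] -> [0, 0, 0, 2, 16]
row 4: [0, 0, 0, 32, 0] -> [0, 0, 0, 0, 32]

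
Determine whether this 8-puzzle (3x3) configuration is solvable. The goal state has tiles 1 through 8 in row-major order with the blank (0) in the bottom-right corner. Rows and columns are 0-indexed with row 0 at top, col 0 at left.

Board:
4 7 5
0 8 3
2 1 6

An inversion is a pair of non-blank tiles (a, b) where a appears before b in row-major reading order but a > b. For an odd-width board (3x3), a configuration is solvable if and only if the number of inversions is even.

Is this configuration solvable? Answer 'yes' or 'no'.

Inversions (pairs i<j in row-major order where tile[i] > tile[j] > 0): 18
18 is even, so the puzzle is solvable.

Answer: yes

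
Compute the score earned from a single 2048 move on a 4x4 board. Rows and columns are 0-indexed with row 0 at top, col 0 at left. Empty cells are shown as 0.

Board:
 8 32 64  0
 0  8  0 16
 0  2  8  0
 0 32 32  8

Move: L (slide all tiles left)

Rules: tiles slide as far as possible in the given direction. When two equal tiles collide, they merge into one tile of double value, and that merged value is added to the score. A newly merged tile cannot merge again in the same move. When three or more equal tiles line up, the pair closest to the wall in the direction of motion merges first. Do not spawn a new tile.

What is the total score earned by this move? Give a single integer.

Slide left:
row 0: [8, 32, 64, 0] -> [8, 32, 64, 0]  score +0 (running 0)
row 1: [0, 8, 0, 16] -> [8, 16, 0, 0]  score +0 (running 0)
row 2: [0, 2, 8, 0] -> [2, 8, 0, 0]  score +0 (running 0)
row 3: [0, 32, 32, 8] -> [64, 8, 0, 0]  score +64 (running 64)
Board after move:
 8 32 64  0
 8 16  0  0
 2  8  0  0
64  8  0  0

Answer: 64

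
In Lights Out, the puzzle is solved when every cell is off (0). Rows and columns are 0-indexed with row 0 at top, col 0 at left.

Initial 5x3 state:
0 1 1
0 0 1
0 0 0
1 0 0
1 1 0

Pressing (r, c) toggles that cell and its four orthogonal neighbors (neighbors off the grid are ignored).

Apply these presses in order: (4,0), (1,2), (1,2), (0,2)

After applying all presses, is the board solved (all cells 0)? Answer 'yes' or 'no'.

After press 1 at (4,0):
0 1 1
0 0 1
0 0 0
0 0 0
0 0 0

After press 2 at (1,2):
0 1 0
0 1 0
0 0 1
0 0 0
0 0 0

After press 3 at (1,2):
0 1 1
0 0 1
0 0 0
0 0 0
0 0 0

After press 4 at (0,2):
0 0 0
0 0 0
0 0 0
0 0 0
0 0 0

Lights still on: 0

Answer: yes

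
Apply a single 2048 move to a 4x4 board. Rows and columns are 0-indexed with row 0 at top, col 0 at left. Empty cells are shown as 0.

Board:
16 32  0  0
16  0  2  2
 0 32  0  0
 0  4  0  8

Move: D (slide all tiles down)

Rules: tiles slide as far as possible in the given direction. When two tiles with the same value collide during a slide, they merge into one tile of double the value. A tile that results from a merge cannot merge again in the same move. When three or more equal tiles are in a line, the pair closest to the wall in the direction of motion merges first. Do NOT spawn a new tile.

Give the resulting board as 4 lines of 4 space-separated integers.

Slide down:
col 0: [16, 16, 0, 0] -> [0, 0, 0, 32]
col 1: [32, 0, 32, 4] -> [0, 0, 64, 4]
col 2: [0, 2, 0, 0] -> [0, 0, 0, 2]
col 3: [0, 2, 0, 8] -> [0, 0, 2, 8]

Answer:  0  0  0  0
 0  0  0  0
 0 64  0  2
32  4  2  8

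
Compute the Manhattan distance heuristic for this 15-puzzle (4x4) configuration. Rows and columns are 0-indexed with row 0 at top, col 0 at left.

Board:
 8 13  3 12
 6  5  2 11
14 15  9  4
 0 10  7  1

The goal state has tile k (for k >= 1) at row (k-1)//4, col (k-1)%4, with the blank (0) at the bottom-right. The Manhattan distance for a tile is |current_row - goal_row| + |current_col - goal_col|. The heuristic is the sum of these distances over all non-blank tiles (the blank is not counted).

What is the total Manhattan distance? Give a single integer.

Tile 8: (0,0)->(1,3) = 4
Tile 13: (0,1)->(3,0) = 4
Tile 3: (0,2)->(0,2) = 0
Tile 12: (0,3)->(2,3) = 2
Tile 6: (1,0)->(1,1) = 1
Tile 5: (1,1)->(1,0) = 1
Tile 2: (1,2)->(0,1) = 2
Tile 11: (1,3)->(2,2) = 2
Tile 14: (2,0)->(3,1) = 2
Tile 15: (2,1)->(3,2) = 2
Tile 9: (2,2)->(2,0) = 2
Tile 4: (2,3)->(0,3) = 2
Tile 10: (3,1)->(2,1) = 1
Tile 7: (3,2)->(1,2) = 2
Tile 1: (3,3)->(0,0) = 6
Sum: 4 + 4 + 0 + 2 + 1 + 1 + 2 + 2 + 2 + 2 + 2 + 2 + 1 + 2 + 6 = 33

Answer: 33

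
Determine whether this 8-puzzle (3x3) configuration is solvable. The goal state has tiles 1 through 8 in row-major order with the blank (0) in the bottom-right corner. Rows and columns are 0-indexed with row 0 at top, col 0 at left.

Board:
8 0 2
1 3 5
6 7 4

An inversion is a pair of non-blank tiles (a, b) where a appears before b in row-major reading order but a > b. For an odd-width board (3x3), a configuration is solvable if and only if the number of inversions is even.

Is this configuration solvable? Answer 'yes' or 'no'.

Answer: no

Derivation:
Inversions (pairs i<j in row-major order where tile[i] > tile[j] > 0): 11
11 is odd, so the puzzle is not solvable.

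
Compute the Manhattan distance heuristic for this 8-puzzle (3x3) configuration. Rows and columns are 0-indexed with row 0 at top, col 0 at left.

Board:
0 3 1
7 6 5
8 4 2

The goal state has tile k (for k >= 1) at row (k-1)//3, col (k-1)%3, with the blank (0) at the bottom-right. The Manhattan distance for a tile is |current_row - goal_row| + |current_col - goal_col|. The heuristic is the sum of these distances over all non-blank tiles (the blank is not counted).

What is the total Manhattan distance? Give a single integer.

Tile 3: at (0,1), goal (0,2), distance |0-0|+|1-2| = 1
Tile 1: at (0,2), goal (0,0), distance |0-0|+|2-0| = 2
Tile 7: at (1,0), goal (2,0), distance |1-2|+|0-0| = 1
Tile 6: at (1,1), goal (1,2), distance |1-1|+|1-2| = 1
Tile 5: at (1,2), goal (1,1), distance |1-1|+|2-1| = 1
Tile 8: at (2,0), goal (2,1), distance |2-2|+|0-1| = 1
Tile 4: at (2,1), goal (1,0), distance |2-1|+|1-0| = 2
Tile 2: at (2,2), goal (0,1), distance |2-0|+|2-1| = 3
Sum: 1 + 2 + 1 + 1 + 1 + 1 + 2 + 3 = 12

Answer: 12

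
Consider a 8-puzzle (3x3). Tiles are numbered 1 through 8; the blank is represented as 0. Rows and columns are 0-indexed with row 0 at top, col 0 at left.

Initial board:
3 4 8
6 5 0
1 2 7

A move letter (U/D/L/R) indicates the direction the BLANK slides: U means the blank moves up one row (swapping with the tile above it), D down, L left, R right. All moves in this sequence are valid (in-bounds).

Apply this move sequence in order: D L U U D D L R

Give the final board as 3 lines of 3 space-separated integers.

After move 1 (D):
3 4 8
6 5 7
1 2 0

After move 2 (L):
3 4 8
6 5 7
1 0 2

After move 3 (U):
3 4 8
6 0 7
1 5 2

After move 4 (U):
3 0 8
6 4 7
1 5 2

After move 5 (D):
3 4 8
6 0 7
1 5 2

After move 6 (D):
3 4 8
6 5 7
1 0 2

After move 7 (L):
3 4 8
6 5 7
0 1 2

After move 8 (R):
3 4 8
6 5 7
1 0 2

Answer: 3 4 8
6 5 7
1 0 2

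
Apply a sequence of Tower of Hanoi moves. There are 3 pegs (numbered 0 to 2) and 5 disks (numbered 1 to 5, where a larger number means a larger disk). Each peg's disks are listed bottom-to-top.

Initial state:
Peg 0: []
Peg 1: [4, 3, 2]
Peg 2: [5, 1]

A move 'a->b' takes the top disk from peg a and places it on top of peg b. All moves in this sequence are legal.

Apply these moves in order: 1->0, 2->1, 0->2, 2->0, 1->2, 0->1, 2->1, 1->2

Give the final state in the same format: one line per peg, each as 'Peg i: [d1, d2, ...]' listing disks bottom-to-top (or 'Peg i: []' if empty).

After move 1 (1->0):
Peg 0: [2]
Peg 1: [4, 3]
Peg 2: [5, 1]

After move 2 (2->1):
Peg 0: [2]
Peg 1: [4, 3, 1]
Peg 2: [5]

After move 3 (0->2):
Peg 0: []
Peg 1: [4, 3, 1]
Peg 2: [5, 2]

After move 4 (2->0):
Peg 0: [2]
Peg 1: [4, 3, 1]
Peg 2: [5]

After move 5 (1->2):
Peg 0: [2]
Peg 1: [4, 3]
Peg 2: [5, 1]

After move 6 (0->1):
Peg 0: []
Peg 1: [4, 3, 2]
Peg 2: [5, 1]

After move 7 (2->1):
Peg 0: []
Peg 1: [4, 3, 2, 1]
Peg 2: [5]

After move 8 (1->2):
Peg 0: []
Peg 1: [4, 3, 2]
Peg 2: [5, 1]

Answer: Peg 0: []
Peg 1: [4, 3, 2]
Peg 2: [5, 1]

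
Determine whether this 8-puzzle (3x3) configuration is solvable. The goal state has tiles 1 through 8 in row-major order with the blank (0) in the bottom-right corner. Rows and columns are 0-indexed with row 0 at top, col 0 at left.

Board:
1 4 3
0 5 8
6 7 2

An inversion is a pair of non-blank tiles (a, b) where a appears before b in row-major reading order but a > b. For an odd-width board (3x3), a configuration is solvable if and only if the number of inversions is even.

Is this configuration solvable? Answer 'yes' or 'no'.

Answer: no

Derivation:
Inversions (pairs i<j in row-major order where tile[i] > tile[j] > 0): 9
9 is odd, so the puzzle is not solvable.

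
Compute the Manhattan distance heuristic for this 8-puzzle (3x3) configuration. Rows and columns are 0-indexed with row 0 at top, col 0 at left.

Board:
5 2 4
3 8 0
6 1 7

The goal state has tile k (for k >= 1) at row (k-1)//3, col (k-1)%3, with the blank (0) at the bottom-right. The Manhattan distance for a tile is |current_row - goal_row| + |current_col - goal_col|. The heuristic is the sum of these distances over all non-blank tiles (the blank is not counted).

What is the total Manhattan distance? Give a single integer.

Tile 5: (0,0)->(1,1) = 2
Tile 2: (0,1)->(0,1) = 0
Tile 4: (0,2)->(1,0) = 3
Tile 3: (1,0)->(0,2) = 3
Tile 8: (1,1)->(2,1) = 1
Tile 6: (2,0)->(1,2) = 3
Tile 1: (2,1)->(0,0) = 3
Tile 7: (2,2)->(2,0) = 2
Sum: 2 + 0 + 3 + 3 + 1 + 3 + 3 + 2 = 17

Answer: 17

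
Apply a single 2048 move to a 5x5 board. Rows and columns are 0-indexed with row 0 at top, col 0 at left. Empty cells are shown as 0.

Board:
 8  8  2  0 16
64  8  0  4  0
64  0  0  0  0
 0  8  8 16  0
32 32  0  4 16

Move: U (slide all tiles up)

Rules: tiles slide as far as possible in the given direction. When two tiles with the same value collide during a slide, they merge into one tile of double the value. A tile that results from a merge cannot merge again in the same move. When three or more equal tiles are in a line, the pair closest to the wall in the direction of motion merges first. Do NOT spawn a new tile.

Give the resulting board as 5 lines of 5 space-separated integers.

Slide up:
col 0: [8, 64, 64, 0, 32] -> [8, 128, 32, 0, 0]
col 1: [8, 8, 0, 8, 32] -> [16, 8, 32, 0, 0]
col 2: [2, 0, 0, 8, 0] -> [2, 8, 0, 0, 0]
col 3: [0, 4, 0, 16, 4] -> [4, 16, 4, 0, 0]
col 4: [16, 0, 0, 0, 16] -> [32, 0, 0, 0, 0]

Answer:   8  16   2   4  32
128   8   8  16   0
 32  32   0   4   0
  0   0   0   0   0
  0   0   0   0   0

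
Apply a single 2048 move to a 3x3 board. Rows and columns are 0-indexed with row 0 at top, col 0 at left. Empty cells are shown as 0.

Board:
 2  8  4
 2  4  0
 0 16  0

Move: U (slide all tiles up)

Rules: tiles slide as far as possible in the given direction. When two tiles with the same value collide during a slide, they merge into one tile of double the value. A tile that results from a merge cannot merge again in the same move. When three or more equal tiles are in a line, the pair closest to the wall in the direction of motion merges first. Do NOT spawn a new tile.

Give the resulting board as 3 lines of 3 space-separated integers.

Slide up:
col 0: [2, 2, 0] -> [4, 0, 0]
col 1: [8, 4, 16] -> [8, 4, 16]
col 2: [4, 0, 0] -> [4, 0, 0]

Answer:  4  8  4
 0  4  0
 0 16  0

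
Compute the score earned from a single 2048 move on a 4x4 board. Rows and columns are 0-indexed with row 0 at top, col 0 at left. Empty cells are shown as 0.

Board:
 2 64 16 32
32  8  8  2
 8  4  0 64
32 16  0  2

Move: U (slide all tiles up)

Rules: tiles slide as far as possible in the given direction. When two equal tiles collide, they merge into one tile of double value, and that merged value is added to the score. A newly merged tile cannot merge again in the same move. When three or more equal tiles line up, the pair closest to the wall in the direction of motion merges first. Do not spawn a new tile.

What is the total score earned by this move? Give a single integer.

Answer: 0

Derivation:
Slide up:
col 0: [2, 32, 8, 32] -> [2, 32, 8, 32]  score +0 (running 0)
col 1: [64, 8, 4, 16] -> [64, 8, 4, 16]  score +0 (running 0)
col 2: [16, 8, 0, 0] -> [16, 8, 0, 0]  score +0 (running 0)
col 3: [32, 2, 64, 2] -> [32, 2, 64, 2]  score +0 (running 0)
Board after move:
 2 64 16 32
32  8  8  2
 8  4  0 64
32 16  0  2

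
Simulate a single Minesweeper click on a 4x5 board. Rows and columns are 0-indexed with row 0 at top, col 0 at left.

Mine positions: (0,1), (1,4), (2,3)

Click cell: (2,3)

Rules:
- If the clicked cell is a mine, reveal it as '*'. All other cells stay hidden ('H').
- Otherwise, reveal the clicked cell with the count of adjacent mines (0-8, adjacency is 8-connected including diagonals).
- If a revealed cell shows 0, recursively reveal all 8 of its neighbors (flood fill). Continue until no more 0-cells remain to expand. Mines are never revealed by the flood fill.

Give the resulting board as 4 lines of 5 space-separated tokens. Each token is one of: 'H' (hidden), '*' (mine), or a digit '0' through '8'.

H H H H H
H H H H H
H H H * H
H H H H H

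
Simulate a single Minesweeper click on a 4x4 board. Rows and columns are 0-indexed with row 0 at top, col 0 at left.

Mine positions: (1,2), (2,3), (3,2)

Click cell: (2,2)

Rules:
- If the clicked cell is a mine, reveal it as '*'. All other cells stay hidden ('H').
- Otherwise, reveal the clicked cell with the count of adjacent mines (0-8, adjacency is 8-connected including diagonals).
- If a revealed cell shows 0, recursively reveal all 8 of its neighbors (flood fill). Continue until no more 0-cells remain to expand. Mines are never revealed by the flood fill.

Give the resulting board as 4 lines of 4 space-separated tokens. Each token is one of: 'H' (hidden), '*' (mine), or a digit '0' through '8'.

H H H H
H H H H
H H 3 H
H H H H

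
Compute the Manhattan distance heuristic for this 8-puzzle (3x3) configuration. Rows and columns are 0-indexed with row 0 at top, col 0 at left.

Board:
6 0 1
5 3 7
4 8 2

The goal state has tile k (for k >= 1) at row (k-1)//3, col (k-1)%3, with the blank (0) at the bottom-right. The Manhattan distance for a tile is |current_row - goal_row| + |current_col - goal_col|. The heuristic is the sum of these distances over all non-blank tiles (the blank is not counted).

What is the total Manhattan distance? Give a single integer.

Answer: 15

Derivation:
Tile 6: (0,0)->(1,2) = 3
Tile 1: (0,2)->(0,0) = 2
Tile 5: (1,0)->(1,1) = 1
Tile 3: (1,1)->(0,2) = 2
Tile 7: (1,2)->(2,0) = 3
Tile 4: (2,0)->(1,0) = 1
Tile 8: (2,1)->(2,1) = 0
Tile 2: (2,2)->(0,1) = 3
Sum: 3 + 2 + 1 + 2 + 3 + 1 + 0 + 3 = 15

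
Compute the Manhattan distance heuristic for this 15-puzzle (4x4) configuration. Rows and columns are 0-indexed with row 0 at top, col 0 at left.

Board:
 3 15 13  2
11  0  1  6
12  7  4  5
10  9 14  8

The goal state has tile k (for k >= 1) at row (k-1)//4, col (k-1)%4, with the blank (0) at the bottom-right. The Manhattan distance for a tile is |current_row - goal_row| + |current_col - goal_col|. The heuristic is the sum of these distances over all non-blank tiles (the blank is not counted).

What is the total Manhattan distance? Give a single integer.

Tile 3: at (0,0), goal (0,2), distance |0-0|+|0-2| = 2
Tile 15: at (0,1), goal (3,2), distance |0-3|+|1-2| = 4
Tile 13: at (0,2), goal (3,0), distance |0-3|+|2-0| = 5
Tile 2: at (0,3), goal (0,1), distance |0-0|+|3-1| = 2
Tile 11: at (1,0), goal (2,2), distance |1-2|+|0-2| = 3
Tile 1: at (1,2), goal (0,0), distance |1-0|+|2-0| = 3
Tile 6: at (1,3), goal (1,1), distance |1-1|+|3-1| = 2
Tile 12: at (2,0), goal (2,3), distance |2-2|+|0-3| = 3
Tile 7: at (2,1), goal (1,2), distance |2-1|+|1-2| = 2
Tile 4: at (2,2), goal (0,3), distance |2-0|+|2-3| = 3
Tile 5: at (2,3), goal (1,0), distance |2-1|+|3-0| = 4
Tile 10: at (3,0), goal (2,1), distance |3-2|+|0-1| = 2
Tile 9: at (3,1), goal (2,0), distance |3-2|+|1-0| = 2
Tile 14: at (3,2), goal (3,1), distance |3-3|+|2-1| = 1
Tile 8: at (3,3), goal (1,3), distance |3-1|+|3-3| = 2
Sum: 2 + 4 + 5 + 2 + 3 + 3 + 2 + 3 + 2 + 3 + 4 + 2 + 2 + 1 + 2 = 40

Answer: 40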